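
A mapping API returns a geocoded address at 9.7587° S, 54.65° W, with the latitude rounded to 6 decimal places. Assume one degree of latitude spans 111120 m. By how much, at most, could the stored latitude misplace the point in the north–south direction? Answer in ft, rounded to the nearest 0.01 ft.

0.18 ft

Rounding to 6 decimal places leaves the latitude within ±5e-07° of the true value.
Along the meridian that is 5e-07° × 111120 m/° = 0.05556 m.
In feet: 0.05556 m ÷ 0.3048 ≈ 0.18228 ft.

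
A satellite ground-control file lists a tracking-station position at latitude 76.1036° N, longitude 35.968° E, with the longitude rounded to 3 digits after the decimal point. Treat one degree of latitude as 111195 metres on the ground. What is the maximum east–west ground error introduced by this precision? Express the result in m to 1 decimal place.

13.4 m

Rounding to 3 decimal places leaves the longitude within ±0.0005° of the true value.
At latitude 76.1036° a degree of longitude spans 111195 m × cos 76.1036° = 111195 × 0.2402 ≈ 26705.4 m.
Maximum E–W displacement: 0.0005 × 26705.4 = 13.3527 m.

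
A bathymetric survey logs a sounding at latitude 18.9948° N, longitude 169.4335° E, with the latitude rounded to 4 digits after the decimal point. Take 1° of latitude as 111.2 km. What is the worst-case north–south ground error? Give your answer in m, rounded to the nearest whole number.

Rounding to 4 decimal places leaves the latitude within ±5e-05° of the true value.
Along the meridian that is 5e-05° × 111200 m/° = 5.56 m.

6 m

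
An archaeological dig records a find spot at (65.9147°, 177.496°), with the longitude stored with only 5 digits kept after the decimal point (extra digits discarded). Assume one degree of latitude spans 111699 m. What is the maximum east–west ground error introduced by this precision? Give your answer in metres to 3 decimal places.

Truncating at 5 decimal places can drop up to a full unit in the last place, so the longitude may be off by as much as 1e-05°.
Parallels shrink by cos φ, so at 65.9147° a degree of longitude is 111699 × 0.4081 ≈ 45583.9 m.
East–west error: 1e-05° × 45583.9 m/° ≈ 0.455839 m.

0.456 metres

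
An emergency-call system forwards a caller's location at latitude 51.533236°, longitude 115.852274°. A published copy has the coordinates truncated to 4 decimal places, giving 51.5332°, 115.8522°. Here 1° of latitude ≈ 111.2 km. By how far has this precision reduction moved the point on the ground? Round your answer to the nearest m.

6 m

Δlat = 51.533236 − 51.5332 = +0.000036°; Δlon = 115.852274 − 115.8522 = +0.000074°.
N–S: 0.000036° × 111200 m/° = 4.0032 m.
E–W at 51.5332°: 0.000074° × 111200 × cos 51.5332° = 0.000074 × 111200 × 0.6221 ≈ 5.11882 m.
Distance: √(4.0032² + 5.11882²) ≈ 6.4983 m.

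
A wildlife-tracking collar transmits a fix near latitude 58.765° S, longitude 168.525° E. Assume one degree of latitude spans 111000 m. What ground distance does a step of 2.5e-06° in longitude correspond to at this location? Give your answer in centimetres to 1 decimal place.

One degree of longitude here spans 111000 × cos 58.765° = 111000 × 0.5185 ≈ 57559 m; 2.5e-06° of that is 0.143897 m.
That is 0.143897 m = 14.39 cm.

14.4 centimetres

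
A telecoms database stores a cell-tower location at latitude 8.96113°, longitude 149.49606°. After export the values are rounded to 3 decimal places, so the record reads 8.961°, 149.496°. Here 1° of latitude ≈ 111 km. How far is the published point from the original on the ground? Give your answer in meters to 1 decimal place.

Δlat = 8.96113 − 8.961 = +0.00013°; Δlon = 149.49606 − 149.496 = +0.00006°.
N–S: 0.00013° × 111000 m/° = 14.43 m.
E–W at 8.961°: 0.00006° × 111000 × cos 8.961° = 0.00006 × 111000 × 0.9878 ≈ 6.57871 m.
Distance: √(14.43² + 6.57871²) ≈ 15.8589 m.

15.9 meters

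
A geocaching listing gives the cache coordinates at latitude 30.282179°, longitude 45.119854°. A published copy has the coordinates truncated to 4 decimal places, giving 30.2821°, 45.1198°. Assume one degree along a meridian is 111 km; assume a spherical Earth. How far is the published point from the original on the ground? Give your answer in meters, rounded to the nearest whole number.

10 meters

The latitude changed by +0.000079° and the longitude by +0.000054°.
North–south shift: 0.000079 × 111000 = 8.769 m.
E–W at 30.2821°: 0.000054° × 111000 × cos 30.2821° = 0.000054 × 111000 × 0.8636 ≈ 5.17614 m.
Combined displacement = (8.769² + 5.17614²)^½ ≈ 10.1827 m.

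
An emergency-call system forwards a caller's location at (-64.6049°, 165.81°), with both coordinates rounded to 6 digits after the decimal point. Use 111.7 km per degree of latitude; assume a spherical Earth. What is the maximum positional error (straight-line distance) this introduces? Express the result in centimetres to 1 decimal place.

6.1 centimetres

Rounding to 6 decimal places leaves each coordinate within ±5e-07° of the true value.
Latitude error → 5e-07 × 111700 = 0.05585 m along the meridian.
East–west component at 64.6049°: 5e-07° × 111700 × cos 64.6049° ≈ 5e-07 × 47903.4 ≈ 0.0239517 m.
Combining orthogonally: (0.05585² + 0.0239517²)^½ ≈ 0.0607693 m.
That is 0.0607693 m = 6.0769 cm.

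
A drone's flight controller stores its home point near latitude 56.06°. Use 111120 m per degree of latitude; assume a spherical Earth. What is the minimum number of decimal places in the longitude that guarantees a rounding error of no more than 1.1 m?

At 56.06° one degree of longitude covers 111120 × cos 56.06° ≈ 111120 × 0.5583 ≈ 62041 m.
Rounding to N decimal places gives at most 0.5 × 10⁻ᴺ degrees of error, i.e. 0.5 × 10⁻ᴺ × 62041 m.
Need 0.5 × 62041 × 10⁻ᴺ ≤ 1.1 → 10⁻ᴺ ≤ 3.546e-05, so N ≥ 4.45.
N = 4 would give 3.1 m (too coarse); N = 5 gives 0.31 m ≤ 1.1 m.

5 decimal places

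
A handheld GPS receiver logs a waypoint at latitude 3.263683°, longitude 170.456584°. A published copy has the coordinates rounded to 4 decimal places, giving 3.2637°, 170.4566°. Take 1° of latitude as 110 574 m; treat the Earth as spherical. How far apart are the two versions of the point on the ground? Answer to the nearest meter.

The latitude changed by -0.000017° and the longitude by -0.000016°.
N–S: -0.000017° × 110574 m/° = -1.87976 m.
East–west at this latitude: -0.000016° × 110574 × cos 3.2637° ≈ -0.000016 × 110395 = -1.76631 m.
Combined displacement = (1.87976² + 1.76631²)^½ ≈ 2.57941 m.

3 meters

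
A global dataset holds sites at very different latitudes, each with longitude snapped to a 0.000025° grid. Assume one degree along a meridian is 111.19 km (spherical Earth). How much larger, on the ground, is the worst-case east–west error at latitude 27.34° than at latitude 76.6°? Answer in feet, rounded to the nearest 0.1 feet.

With a 0.000025° grid the true value lies within half a step, ±0.000025°/2 = ±1.25e-05°, of the stored one.
Error at 27.34° = 1.25e-05° × 111190 × cos 27.34° ≈ 1.3899 × 0.8883 = 1.2346 m.
Error at 76.6° = 1.25e-05° × 111190 × cos 76.6° ≈ 1.3899 × 0.2317 = 0.3221 m.
So the lower-latitude error exceeds the higher by 1.2346 − 0.3221 = 0.91252 m.
Converting: 0.912521 m × 3.2808 ft/m ≈ 2.9938 ft.

3.0 feet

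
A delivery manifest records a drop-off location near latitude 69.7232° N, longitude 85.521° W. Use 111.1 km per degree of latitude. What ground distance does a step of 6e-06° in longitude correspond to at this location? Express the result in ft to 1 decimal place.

One degree of longitude here spans 111100 × cos 69.7232° = 111100 × 0.3466 ≈ 38502.4 m; 6e-06° of that is 0.231014 m.
In feet: 0.231014 m ÷ 0.3048 ≈ 0.75792 ft.

0.8 ft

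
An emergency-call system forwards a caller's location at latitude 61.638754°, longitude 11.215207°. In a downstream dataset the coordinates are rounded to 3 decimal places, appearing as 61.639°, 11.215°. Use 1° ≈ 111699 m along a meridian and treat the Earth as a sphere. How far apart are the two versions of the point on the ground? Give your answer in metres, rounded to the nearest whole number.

The latitude changed by -0.000246° and the longitude by +0.000207°.
North–south shift: -0.000246 × 111699 = -27.478 m.
E–W at 61.639°: 0.000207° × 111699 × cos 61.639° = 0.000207 × 111699 × 0.4750 ≈ 10.9834 m.
Distance: √(27.478² + 10.9834²) ≈ 29.5918 m.

30 metres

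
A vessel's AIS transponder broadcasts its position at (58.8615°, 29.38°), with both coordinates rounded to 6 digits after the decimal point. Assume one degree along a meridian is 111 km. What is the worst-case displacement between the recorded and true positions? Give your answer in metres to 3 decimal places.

0.062 metres

Rounding to 6 decimal places leaves each coordinate within ±5e-07° of the true value.
North–south component: 5e-07° × 111000 = 0.0555 m.
Longitude error → 5e-07 × 111000 × cos 58.8615° = 5e-07 × 111000 × 0.5171 ≈ 0.0286995 m.
The two errors are perpendicular, so the maximum displacement is √(0.0555² + 0.0286995²) ≈ 0.0624813 m.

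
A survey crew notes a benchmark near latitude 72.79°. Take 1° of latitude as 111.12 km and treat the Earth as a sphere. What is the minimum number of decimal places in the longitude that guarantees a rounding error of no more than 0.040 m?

At 72.79° one degree of longitude covers 111120 × cos 72.79° ≈ 111120 × 0.2959 ≈ 32877.6 m.
With N decimal places the half-ulp bound is 0.5·10⁻ᴺ°, or 0.5·10⁻ᴺ × 32877.6 m on the ground.
Need 0.5 × 32877.6 × 10⁻ᴺ ≤ 0.040 → 10⁻ᴺ ≤ 2.433e-06, so N ≥ 5.61.
N = 5 would give 0.164 m (too coarse); N = 6 gives 0.0164 m ≤ 0.040 m.

6 decimal places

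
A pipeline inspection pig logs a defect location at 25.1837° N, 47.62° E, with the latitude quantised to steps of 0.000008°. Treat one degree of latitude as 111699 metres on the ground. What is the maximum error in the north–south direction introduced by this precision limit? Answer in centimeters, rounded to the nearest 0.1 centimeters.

With a 0.000008° grid the true value lies within half a step, ±0.000008°/2 = ±4e-06°, of the stored one.
Along the meridian that is 4e-06° × 111699 m/° = 0.446796 m.
That is 0.446796 m = 44.68 cm.

44.7 centimeters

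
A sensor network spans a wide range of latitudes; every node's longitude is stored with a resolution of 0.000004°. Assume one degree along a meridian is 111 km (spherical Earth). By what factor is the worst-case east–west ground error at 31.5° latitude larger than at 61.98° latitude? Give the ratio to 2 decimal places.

1.81

With a 0.000004° grid the true value lies within half a step, ±0.000004°/2 = ±2e-06°, of the stored one.
At 31.5°: 2e-06° × 111000 × cos 31.5° = 2e-06 × 111000 × 0.8526 ≈ 0.18929 m.
At 61.98°: 2e-06° × 111000 × cos 61.98° = 2e-06 × 111000 × 0.4698 ≈ 0.10429 m.
The ratio reduces to cos 31.5° / cos 61.98° = 0.8526/0.4698 ≈ 1.8150.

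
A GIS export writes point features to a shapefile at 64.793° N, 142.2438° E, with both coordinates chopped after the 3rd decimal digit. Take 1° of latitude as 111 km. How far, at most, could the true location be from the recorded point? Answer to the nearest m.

121 m

Truncating at 3 decimal places can drop up to a full unit in the last place, so each coordinate may be off by as much as 0.001°.
N–S: 0.001° × 111000 m/° = 111 m.
E–W at 64.793°: 0.001° × 111000 × cos 64.793° = 0.001 × 111000 × 0.4259 ≈ 47.2738 m.
Worst case both components are at the extreme and orthogonal: √(111² + 47.2738²) ≈ 120.647 m.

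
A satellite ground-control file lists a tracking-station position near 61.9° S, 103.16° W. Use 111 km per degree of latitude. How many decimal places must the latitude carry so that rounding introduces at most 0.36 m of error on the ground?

One degree of latitude covers 111000 m.
With N decimal places the half-ulp bound is 0.5·10⁻ᴺ°, or 0.5·10⁻ᴺ × 111000 m on the ground.
Need 0.5 × 111000 × 10⁻ᴺ ≤ 0.36 → 10⁻ᴺ ≤ 6.486e-06, so N ≥ 5.19.
So 6 decimal places suffice (0.0555 m); 5 would allow up to 0.555 m.

6 decimal places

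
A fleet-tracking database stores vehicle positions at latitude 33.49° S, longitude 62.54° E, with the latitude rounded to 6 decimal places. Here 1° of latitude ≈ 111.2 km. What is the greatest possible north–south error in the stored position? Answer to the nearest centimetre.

6 centimetres

Rounding to 6 decimal places leaves the latitude within ±5e-07° of the true value.
Along the meridian that is 5e-07° × 111200 m/° = 0.0556 m.
That is 0.0556 m = 5.56 cm.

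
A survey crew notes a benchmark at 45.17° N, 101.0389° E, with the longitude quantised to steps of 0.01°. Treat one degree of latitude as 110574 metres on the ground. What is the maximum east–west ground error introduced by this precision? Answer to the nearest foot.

With a 0.01° grid the true value lies within half a step, ±0.01°/2 = ±0.005°, of the stored one.
At latitude 45.17° a degree of longitude spans 110574 m × cos 45.17° = 110574 × 0.7050 ≈ 77955.3 m.
East–west error: 0.005° × 77955.3 m/° ≈ 389.776 m.
In feet: 389.776 m ÷ 0.3048 ≈ 1278.8 ft.

1279 feet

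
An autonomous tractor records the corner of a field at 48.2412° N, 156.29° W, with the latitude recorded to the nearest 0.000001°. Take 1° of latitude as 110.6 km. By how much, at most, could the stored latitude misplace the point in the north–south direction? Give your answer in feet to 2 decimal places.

Rounding to 6 decimal places leaves the latitude within ±5e-07° of the true value.
So the N–S error is at most 5e-07 × 110600 = 0.0553 m.
Converting: 0.0553 m × 3.2808 ft/m ≈ 0.18143 ft.

0.18 feet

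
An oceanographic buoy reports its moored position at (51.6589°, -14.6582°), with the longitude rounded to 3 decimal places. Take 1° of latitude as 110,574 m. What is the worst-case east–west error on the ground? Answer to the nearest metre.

34 metres

Rounding to 3 decimal places leaves the longitude within ±0.0005° of the true value.
Parallels shrink by cos φ, so at 51.6589° a degree of longitude is 110574 × 0.6203 ≈ 68593.7 m.
East–west error: 0.0005° × 68593.7 m/° ≈ 34.2968 m.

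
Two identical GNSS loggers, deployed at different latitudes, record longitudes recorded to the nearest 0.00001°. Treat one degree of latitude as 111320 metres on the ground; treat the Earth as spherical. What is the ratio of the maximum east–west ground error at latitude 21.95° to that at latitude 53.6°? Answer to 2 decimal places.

1.56

Rounding to 5 decimal places leaves the longitude within ±5e-06° of the true value.
At 21.95°: 5e-06° × 111320 × cos 21.95° = 5e-06 × 111320 × 0.9275 ≈ 0.51625 m.
At 53.6°: 5e-06° × 111320 × cos 53.6° = 5e-06 × 111320 × 0.5934 ≈ 0.3303 m.
Ratio: 0.51625 / 0.3303 = cos 21.95° / cos 53.6° ≈ 1.5630.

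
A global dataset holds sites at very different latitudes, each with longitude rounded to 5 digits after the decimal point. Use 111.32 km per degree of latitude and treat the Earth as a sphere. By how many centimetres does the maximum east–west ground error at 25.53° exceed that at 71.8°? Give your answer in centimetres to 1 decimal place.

32.8 centimetres

Rounding to 5 decimal places leaves the longitude within ±5e-06° of the true value.
Error at 25.53° = 5e-06° × 111320 × cos 25.53° ≈ 0.5566 × 0.9024 = 0.50225 m.
At 71.8°: 5e-06° × 111320 × cos 71.8° = 5e-06 × 111320 × 0.3123 ≈ 0.17385 m.
So the lower-latitude error exceeds the higher by 0.50225 − 0.17385 = 0.32841 m.
That is 0.328408 m = 32.841 cm.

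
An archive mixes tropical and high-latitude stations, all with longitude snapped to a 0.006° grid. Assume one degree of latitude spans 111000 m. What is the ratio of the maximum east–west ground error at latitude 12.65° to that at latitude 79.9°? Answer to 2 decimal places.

5.56

With a 0.006° grid the true value lies within half a step, ±0.006°/2 = ±0.003°, of the stored one.
Error at 12.65° = 0.003° × 111000 × cos 12.65° ≈ 333 × 0.9757 = 324.92 m.
Error at 79.9° = 0.003° × 111000 × cos 79.9° ≈ 333 × 0.1754 = 58.397 m.
The ratio reduces to cos 12.65° / cos 79.9° = 0.9757/0.1754 ≈ 5.5639.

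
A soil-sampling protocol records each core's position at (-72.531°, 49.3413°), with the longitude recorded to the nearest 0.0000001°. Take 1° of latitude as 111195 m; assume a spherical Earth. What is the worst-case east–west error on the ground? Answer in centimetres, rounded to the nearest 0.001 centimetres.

Rounding to 7 decimal places leaves the longitude within ±5e-08° of the true value.
Parallels shrink by cos φ, so at 72.531° a degree of longitude is 111195 × 0.3002 ≈ 33379.6 m.
East–west error: 5e-08° × 33379.6 m/° ≈ 0.00166898 m.
That is 0.00166898 m = 0.1669 cm.

0.167 centimetres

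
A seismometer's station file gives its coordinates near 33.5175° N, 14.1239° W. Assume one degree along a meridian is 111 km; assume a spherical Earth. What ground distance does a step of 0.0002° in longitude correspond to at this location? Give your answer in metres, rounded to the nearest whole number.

19 metres

At 33.5175° a degree of longitude is 111000 × cos 33.5175° ≈ 92542.6 m, so 0.0002° corresponds to 18.5085 m.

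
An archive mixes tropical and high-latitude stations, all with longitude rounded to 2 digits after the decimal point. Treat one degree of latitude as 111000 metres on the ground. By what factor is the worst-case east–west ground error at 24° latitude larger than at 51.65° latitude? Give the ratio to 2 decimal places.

Rounding to 2 decimal places leaves the longitude within ±0.005° of the true value.
Error at 24° = 0.005° × 111000 × cos 24° ≈ 555 × 0.9135 = 507.02 m.
Error at 51.65° = 0.005° × 111000 × cos 51.65° ≈ 555 × 0.6205 = 344.36 m.
The ratio reduces to cos 24° / cos 51.65° = 0.9135/0.6205 ≈ 1.4724.

1.47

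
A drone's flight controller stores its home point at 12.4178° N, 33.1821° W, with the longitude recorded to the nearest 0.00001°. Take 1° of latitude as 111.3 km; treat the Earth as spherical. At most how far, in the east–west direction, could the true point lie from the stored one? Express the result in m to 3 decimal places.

Rounding to 5 decimal places leaves the longitude within ±5e-06° of the true value.
One degree of longitude at 12.4178° is 111300 × cos 12.4178° ≈ 111300 × 0.9766 = 108696 m.
Maximum E–W displacement: 5e-06 × 108696 = 0.543481 m.

0.543 m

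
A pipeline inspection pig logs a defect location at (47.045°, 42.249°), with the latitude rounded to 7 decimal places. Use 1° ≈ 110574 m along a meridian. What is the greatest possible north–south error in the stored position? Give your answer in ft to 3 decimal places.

Rounding to 7 decimal places leaves the latitude within ±5e-08° of the true value.
So the N–S error is at most 5e-08 × 110574 = 0.0055287 m.
In feet: 0.0055287 m ÷ 0.3048 ≈ 0.018139 ft.

0.018 ft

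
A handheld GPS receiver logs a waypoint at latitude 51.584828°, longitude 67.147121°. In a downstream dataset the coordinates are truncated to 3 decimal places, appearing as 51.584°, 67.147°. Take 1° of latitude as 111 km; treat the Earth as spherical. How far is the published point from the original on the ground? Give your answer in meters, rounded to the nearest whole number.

92 meters

The latitude changed by +0.000828° and the longitude by +0.000121°.
N–S: 0.000828° × 111000 m/° = 91.908 m.
East–west at this latitude: 0.000121° × 111000 × cos 51.584° ≈ 0.000121 × 68971.7 = 8.34557 m.
Hypotenuse of the two orthogonal shifts: √(91.908² + 8.34557²) = 92.2861 m.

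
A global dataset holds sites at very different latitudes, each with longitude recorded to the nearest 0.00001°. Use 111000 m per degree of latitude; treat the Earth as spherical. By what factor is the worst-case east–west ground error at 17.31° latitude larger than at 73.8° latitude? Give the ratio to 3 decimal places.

3.422

Rounding to 5 decimal places leaves the longitude within ±5e-06° of the true value.
Error at 17.31° = 5e-06° × 111000 × cos 17.31° ≈ 0.555 × 0.9547 = 0.52986 m.
At 73.8°: 5e-06° × 111000 × cos 73.8° = 5e-06 × 111000 × 0.2790 ≈ 0.15484 m.
Ratio: 0.52986 / 0.15484 = cos 17.31° / cos 73.8° ≈ 3.4220.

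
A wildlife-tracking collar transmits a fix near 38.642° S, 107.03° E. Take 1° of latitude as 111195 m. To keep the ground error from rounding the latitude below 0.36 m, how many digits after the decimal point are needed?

One degree of latitude covers 111195 m.
Rounding to N decimal places gives at most 0.5 × 10⁻ᴺ degrees of error, i.e. 0.5 × 10⁻ᴺ × 111195 m.
Setting 55597.5 × 10⁻ᴺ ≤ 0.36 gives 10ᴺ ≥ 1.544e+05, i.e. N ≥ 5.19.
So 6 decimal places suffice (0.0556 m); 5 would allow up to 0.556 m.

6 decimal places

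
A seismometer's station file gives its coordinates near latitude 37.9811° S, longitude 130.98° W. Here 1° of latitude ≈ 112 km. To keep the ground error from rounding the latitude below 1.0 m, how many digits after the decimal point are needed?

One degree of latitude covers 112000 m.
N decimal places → at most half a unit in the last place, 0.5 × 10⁻ᴺ° = 112000/2 × 10⁻ᴺ m.
Setting 56000 × 10⁻ᴺ ≤ 1.0 gives 10ᴺ ≥ 5.6e+04, i.e. N ≥ 4.75.
So 5 decimal places suffice (0.56 m); 4 would allow up to 5.6 m.

5 decimal places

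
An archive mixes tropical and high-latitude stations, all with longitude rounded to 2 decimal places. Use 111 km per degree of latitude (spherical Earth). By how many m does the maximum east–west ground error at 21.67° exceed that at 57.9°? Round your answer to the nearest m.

Rounding to 2 decimal places leaves the longitude within ±0.005° of the true value.
Error at 21.67° = 0.005° × 111000 × cos 21.67° ≈ 555 × 0.9293 = 515.78 m.
At 57.9°: 0.005° × 111000 × cos 57.9° = 0.005 × 111000 × 0.5314 ≈ 294.93 m.
Difference: 515.78 − 294.93 = 220.85 m.

221 m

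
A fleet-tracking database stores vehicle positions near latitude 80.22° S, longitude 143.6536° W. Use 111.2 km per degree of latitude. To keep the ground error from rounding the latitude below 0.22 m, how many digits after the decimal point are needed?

One degree of latitude covers 111200 m.
With N decimal places the half-ulp bound is 0.5·10⁻ᴺ°, or 0.5·10⁻ᴺ × 111200 m on the ground.
Setting 55600 × 10⁻ᴺ ≤ 0.22 gives 10ᴺ ≥ 2.527e+05, i.e. N ≥ 5.40.
At 5 places the error can reach 0.556 m, but 6 places keeps it to 0.0556 m.

6 decimal places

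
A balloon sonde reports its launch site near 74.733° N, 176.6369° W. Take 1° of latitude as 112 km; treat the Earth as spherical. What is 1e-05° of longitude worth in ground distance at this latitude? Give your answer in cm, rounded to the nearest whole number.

One degree of longitude here spans 112000 × cos 74.733° = 112000 × 0.2633 ≈ 29491.6 m; 1e-05° of that is 0.294916 m.
That is 0.294916 m = 29.492 cm.

29 cm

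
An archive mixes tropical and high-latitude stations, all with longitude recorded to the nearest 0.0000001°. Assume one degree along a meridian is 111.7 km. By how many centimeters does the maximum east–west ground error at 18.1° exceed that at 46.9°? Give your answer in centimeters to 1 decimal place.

0.1 centimeters

Rounding to 7 decimal places leaves the longitude within ±5e-08° of the true value.
Error at 18.1° = 5e-08° × 111700 × cos 18.1° ≈ 0.005585 × 0.9505 = 0.0053086 m.
Error at 46.9° = 5e-08° × 111700 × cos 46.9° ≈ 0.005585 × 0.6833 = 0.0038161 m.
Difference: 0.0053086 − 0.0038161 = 0.0014925 m.
That is 0.00149255 m = 0.14925 cm.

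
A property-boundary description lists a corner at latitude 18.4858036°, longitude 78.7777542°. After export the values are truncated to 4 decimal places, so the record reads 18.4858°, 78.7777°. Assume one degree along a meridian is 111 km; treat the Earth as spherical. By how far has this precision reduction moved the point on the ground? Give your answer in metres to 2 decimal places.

5.72 metres

The latitude changed by +0.0000036° and the longitude by +0.0000542°.
N–S: 0.0000036° × 111000 m/° = 0.3996 m.
E–W at 18.4858°: 0.0000542° × 111000 × cos 18.4858° = 0.0000542 × 111000 × 0.9484 ≈ 5.70578 m.
Hypotenuse of the two orthogonal shifts: √(0.3996² + 5.70578²) = 5.71975 m.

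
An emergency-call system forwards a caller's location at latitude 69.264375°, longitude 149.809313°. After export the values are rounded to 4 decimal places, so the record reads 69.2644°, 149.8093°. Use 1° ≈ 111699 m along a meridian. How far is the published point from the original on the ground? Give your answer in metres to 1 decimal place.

2.8 metres

Δlat = 69.264375 − 69.2644 = -0.000025°; Δlon = 149.809313 − 149.8093 = +0.000013°.
North–south shift: -0.000025 × 111699 = -2.79247 m.
E–W at 69.2644°: 0.000013° × 111699 × cos 69.2644° = 0.000013 × 111699 × 0.3541 ≈ 0.51412 m.
Distance: √(2.79247² + 0.51412²) ≈ 2.83941 m.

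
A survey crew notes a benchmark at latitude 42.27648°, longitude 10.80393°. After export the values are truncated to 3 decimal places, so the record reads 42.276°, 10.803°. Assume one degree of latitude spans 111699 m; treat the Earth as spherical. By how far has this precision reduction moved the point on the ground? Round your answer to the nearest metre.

The latitude changed by +0.00048° and the longitude by +0.00093°.
N–S: 0.00048° × 111699 m/° = 53.6155 m.
E–W at 42.276°: 0.00093° × 111699 × cos 42.276° = 0.00093 × 111699 × 0.7399 ≈ 76.8622 m.
Hypotenuse of the two orthogonal shifts: √(53.6155² + 76.8622²) = 93.7146 m.

94 metres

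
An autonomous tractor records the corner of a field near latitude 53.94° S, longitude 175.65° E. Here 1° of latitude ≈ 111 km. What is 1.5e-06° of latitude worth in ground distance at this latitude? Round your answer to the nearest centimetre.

17 centimetres

Along a meridian 1.5e-06° is 1.5e-06 × 111000 = 0.1665 m.
That is 0.1665 m = 16.65 cm.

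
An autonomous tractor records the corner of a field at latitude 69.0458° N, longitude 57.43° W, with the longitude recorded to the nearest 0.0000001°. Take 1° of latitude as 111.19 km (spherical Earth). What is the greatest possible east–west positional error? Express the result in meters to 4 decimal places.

0.0020 meters

Rounding to 7 decimal places leaves the longitude within ±5e-08° of the true value.
At latitude 69.0458° a degree of longitude spans 111190 m × cos 69.0458° = 111190 × 0.3576 ≈ 39763.9 m.
Maximum E–W displacement: 5e-08 × 39763.9 = 0.0019882 m.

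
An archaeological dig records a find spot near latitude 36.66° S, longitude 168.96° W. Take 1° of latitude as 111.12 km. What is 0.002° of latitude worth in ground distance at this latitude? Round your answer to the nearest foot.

Along a meridian 0.002° is 0.002 × 111120 = 222.24 m.
Converting: 222.24 m × 3.2808 ft/m ≈ 729.13 ft.

729 feet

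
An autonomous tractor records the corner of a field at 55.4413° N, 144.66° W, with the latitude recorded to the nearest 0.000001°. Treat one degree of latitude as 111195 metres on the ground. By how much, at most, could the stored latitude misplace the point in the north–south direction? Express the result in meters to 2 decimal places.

0.06 meters

Rounding to 6 decimal places leaves the latitude within ±5e-07° of the true value.
So the N–S error is at most 5e-07 × 111195 = 0.0555975 m.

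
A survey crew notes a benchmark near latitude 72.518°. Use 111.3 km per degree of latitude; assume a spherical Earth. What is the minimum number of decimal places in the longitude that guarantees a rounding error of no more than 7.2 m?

At 72.518° one degree of longitude covers 111300 × cos 72.518° ≈ 111300 × 0.3004 ≈ 33435.2 m.
Rounding to N decimal places gives at most 0.5 × 10⁻ᴺ degrees of error, i.e. 0.5 × 10⁻ᴺ × 33435.2 m.
Setting 16717.6 × 10⁻ᴺ ≤ 7.2 gives 10ᴺ ≥ 2322, i.e. N ≥ 3.37.
So 4 decimal places suffice (1.67 m); 3 would allow up to 16.7 m.

4 decimal places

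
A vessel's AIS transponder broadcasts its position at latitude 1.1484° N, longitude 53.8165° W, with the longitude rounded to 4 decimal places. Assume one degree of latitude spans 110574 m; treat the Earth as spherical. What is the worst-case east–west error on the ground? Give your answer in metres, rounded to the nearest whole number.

Rounding to 4 decimal places leaves the longitude within ±5e-05° of the true value.
At latitude 1.1484° a degree of longitude spans 110574 m × cos 1.1484° = 110574 × 0.9998 ≈ 110552 m.
Maximum E–W displacement: 5e-05 × 110552 = 5.52759 m.

6 metres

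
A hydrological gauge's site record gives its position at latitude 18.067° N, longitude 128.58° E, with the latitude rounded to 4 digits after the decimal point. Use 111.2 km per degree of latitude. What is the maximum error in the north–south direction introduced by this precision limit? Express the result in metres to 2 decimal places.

Rounding to 4 decimal places leaves the latitude within ±5e-05° of the true value.
Along the meridian that is 5e-05° × 111200 m/° = 5.56 m.

5.56 metres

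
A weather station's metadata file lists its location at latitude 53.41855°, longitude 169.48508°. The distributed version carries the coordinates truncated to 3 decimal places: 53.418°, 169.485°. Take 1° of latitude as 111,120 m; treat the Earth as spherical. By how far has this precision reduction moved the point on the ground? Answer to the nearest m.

Δlat = 53.41855 − 53.418 = +0.00055°; Δlon = 169.48508 − 169.485 = +0.00008°.
North–south shift: 0.00055 × 111120 = 61.116 m.
E–W at 53.418°: 0.00008° × 111120 × cos 53.418° = 0.00008 × 111120 × 0.5960 ≈ 5.29796 m.
Combined displacement = (61.116² + 5.29796²)^½ ≈ 61.3452 m.

61 m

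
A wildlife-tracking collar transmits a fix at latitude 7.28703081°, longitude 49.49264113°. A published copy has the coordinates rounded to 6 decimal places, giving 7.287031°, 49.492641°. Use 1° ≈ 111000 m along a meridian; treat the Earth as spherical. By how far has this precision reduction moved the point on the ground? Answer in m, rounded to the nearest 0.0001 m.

0.0255 m

The latitude changed by -0.00000019° and the longitude by +0.00000013°.
N–S: -0.00000019° × 111000 m/° = -0.02109 m.
E–W at 7.28703°: 0.00000013° × 111000 × cos 7.28703° = 0.00000013 × 111000 × 0.9919 ≈ 0.0143135 m.
Hypotenuse of the two orthogonal shifts: √(0.02109² + 0.0143135²) = 0.0254885 m.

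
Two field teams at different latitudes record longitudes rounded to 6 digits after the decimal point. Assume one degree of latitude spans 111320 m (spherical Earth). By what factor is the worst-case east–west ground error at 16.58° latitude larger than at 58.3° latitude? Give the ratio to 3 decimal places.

1.824

Rounding to 6 decimal places leaves the longitude within ±5e-07° of the true value.
At 16.58°: 5e-07° × 111320 × cos 16.58° = 5e-07 × 111320 × 0.9584 ≈ 0.053346 m.
At 58.3°: 5e-07° × 111320 × cos 58.3° = 5e-07 × 111320 × 0.5255 ≈ 0.029248 m.
Ratio: 0.053346 / 0.029248 = cos 16.58° / cos 58.3° ≈ 1.8239.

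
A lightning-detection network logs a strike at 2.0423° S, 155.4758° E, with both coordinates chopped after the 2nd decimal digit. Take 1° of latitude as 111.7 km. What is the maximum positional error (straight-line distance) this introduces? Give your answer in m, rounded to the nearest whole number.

1579 m

Truncating at 2 decimal places can drop up to a full unit in the last place, so each coordinate may be off by as much as 0.01°.
Latitude error → 0.01 × 111700 = 1117 m along the meridian.
East–west component at 2.0423°: 0.01° × 111700 × cos 2.0423° ≈ 0.01 × 111629 ≈ 1116.29 m.
Worst case both components are at the extreme and orthogonal: √(1117² + 1116.29²) ≈ 1579.17 m.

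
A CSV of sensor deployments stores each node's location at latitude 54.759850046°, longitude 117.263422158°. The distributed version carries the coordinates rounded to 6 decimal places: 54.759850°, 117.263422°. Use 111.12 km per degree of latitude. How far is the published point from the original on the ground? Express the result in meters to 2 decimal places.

Δlat = 54.759850046 − 54.759850 = +0.000000046°; Δlon = 117.263422158 − 117.263422 = +0.000000158°.
North–south shift: 0.000000046 × 111120 = 0.00511152 m.
East–west at this latitude: 0.000000158° × 111120 × cos 54.7599° ≈ 0.000000158 × 64116.8 = 0.0101304 m.
Hypotenuse of the two orthogonal shifts: √(0.00511152² + 0.0101304²) = 0.011347 m.

0.01 meters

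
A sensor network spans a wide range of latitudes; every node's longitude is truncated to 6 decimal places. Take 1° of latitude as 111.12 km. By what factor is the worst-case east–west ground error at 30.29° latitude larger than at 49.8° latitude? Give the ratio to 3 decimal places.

1.338

Truncating at 6 decimal places can drop up to a full unit in the last place, so the longitude may be off by as much as 1e-06°.
Error at 30.29° = 1e-06° × 111120 × cos 30.29° ≈ 0.11112 × 0.8635 = 0.09595 m.
At 49.8°: 1e-06° × 111120 × cos 49.8° = 1e-06 × 111120 × 0.6455 ≈ 0.071723 m.
Ratio: 0.09595 / 0.071723 = cos 30.29° / cos 49.8° ≈ 1.3378.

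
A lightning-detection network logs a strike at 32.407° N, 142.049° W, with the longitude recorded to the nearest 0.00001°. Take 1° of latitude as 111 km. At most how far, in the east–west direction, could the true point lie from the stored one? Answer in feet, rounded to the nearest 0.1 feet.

1.5 feet

Rounding to 5 decimal places leaves the longitude within ±5e-06° of the true value.
At latitude 32.407° a degree of longitude spans 111000 m × cos 32.407° = 111000 × 0.8443 ≈ 93713.1 m.
Maximum E–W displacement: 5e-06 × 93713.1 = 0.468566 m.
In feet: 0.468566 m ÷ 0.3048 ≈ 1.5373 ft.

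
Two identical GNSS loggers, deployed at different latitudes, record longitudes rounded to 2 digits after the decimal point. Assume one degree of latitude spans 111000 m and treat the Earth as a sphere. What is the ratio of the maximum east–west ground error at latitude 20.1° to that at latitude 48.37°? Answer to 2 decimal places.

Rounding to 2 decimal places leaves the longitude within ±0.005° of the true value.
Error at 20.1° = 0.005° × 111000 × cos 20.1° ≈ 555 × 0.9391 = 521.2 m.
Error at 48.37° = 0.005° × 111000 × cos 48.37° ≈ 555 × 0.6643 = 368.7 m.
Ratio: 521.2 / 368.7 = cos 20.1° / cos 48.37° ≈ 1.4136.

1.41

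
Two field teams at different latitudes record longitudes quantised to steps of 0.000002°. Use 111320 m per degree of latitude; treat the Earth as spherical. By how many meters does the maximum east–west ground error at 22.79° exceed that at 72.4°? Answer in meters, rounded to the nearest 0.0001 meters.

With a 0.000002° grid the true value lies within half a step, ±0.000002°/2 = ±1e-06°, of the stored one.
At 22.79°: 1e-06° × 111320 × cos 22.79° = 1e-06 × 111320 × 0.9219 ≈ 0.10263 m.
Error at 72.4° = 1e-06° × 111320 × cos 72.4° ≈ 0.11132 × 0.3024 = 0.03366 m.
Difference: 0.10263 − 0.03366 = 0.06897 m.

0.0690 meters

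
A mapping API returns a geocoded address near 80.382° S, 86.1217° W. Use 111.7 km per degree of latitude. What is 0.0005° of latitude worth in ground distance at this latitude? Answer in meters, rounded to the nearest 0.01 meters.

55.85 meters

Along a meridian 0.0005° is 0.0005 × 111700 = 55.85 m.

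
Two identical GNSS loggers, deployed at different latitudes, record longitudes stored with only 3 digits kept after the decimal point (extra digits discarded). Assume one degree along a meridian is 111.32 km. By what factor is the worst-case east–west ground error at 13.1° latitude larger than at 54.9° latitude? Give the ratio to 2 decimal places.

Truncating at 3 decimal places can drop up to a full unit in the last place, so the longitude may be off by as much as 0.001°.
Error at 13.1° = 0.001° × 111320 × cos 13.1° ≈ 111.32 × 0.9740 = 108.42 m.
Error at 54.9° = 0.001° × 111320 × cos 54.9° ≈ 111.32 × 0.5750 = 64.01 m.
Ratio: 108.42 / 64.01 = cos 13.1° / cos 54.9° ≈ 1.6939.

1.69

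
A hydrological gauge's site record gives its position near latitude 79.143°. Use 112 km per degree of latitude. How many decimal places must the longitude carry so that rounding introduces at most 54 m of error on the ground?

At 79.143° one degree of longitude covers 112000 × cos 79.143° ≈ 112000 × 0.1884 ≈ 21096.1 m.
With N decimal places the half-ulp bound is 0.5·10⁻ᴺ°, or 0.5·10⁻ᴺ × 21096.1 m on the ground.
Setting 10548.1 × 10⁻ᴺ ≤ 54 gives 10ᴺ ≥ 195.3, i.e. N ≥ 2.29.
At 2 places the error can reach 105 m, but 3 places keeps it to 10.5 m.

3 decimal places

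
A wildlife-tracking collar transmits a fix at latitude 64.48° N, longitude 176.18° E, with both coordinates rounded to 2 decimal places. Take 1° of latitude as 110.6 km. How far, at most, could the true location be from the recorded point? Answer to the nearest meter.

Rounding to 2 decimal places leaves each coordinate within ±0.005° of the true value.
N–S: 0.005° × 110600 m/° = 553 m.
East–west component at 64.48°: 0.005° × 110600 × cos 64.48° ≈ 0.005 × 47649.4 ≈ 238.247 m.
Worst case both components are at the extreme and orthogonal: √(553² + 238.247²) ≈ 602.138 m.

602 meters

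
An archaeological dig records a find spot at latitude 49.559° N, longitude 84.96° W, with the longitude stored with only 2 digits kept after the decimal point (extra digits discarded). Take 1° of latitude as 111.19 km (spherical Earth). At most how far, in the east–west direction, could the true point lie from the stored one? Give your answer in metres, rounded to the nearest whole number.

Truncating at 2 decimal places can drop up to a full unit in the last place, so the longitude may be off by as much as 0.01°.
Parallels shrink by cos φ, so at 49.559° a degree of longitude is 111190 × 0.6487 ≈ 72125 m.
So at most 0.01° × 72125 ≈ 721.25 m east–west.

721 metres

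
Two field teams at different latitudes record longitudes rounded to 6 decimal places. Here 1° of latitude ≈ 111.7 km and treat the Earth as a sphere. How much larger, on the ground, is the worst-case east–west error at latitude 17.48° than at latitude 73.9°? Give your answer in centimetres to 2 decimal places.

3.78 centimetres

Rounding to 6 decimal places leaves the longitude within ±5e-07° of the true value.
Error at 17.48° = 5e-07° × 111700 × cos 17.48° ≈ 0.05585 × 0.9538 = 0.053271 m.
Error at 73.9° = 5e-07° × 111700 × cos 73.9° ≈ 0.05585 × 0.2773 = 0.015488 m.
So the lower-latitude error exceeds the higher by 0.053271 − 0.015488 = 0.037783 m.
That is 0.0377829 m = 3.7783 cm.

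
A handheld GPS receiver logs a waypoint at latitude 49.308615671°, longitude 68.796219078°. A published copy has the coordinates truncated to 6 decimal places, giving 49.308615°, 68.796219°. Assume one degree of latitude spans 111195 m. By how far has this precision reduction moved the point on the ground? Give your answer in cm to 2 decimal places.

Δlat = 49.308615671 − 49.308615 = +0.000000671°; Δlon = 68.796219078 − 68.796219 = +0.000000078°.
North–south shift: 0.000000671 × 111195 = 0.0746118 m.
East–west at this latitude: 0.000000078° × 111195 × cos 49.3086° ≈ 0.000000078 × 72497.4 = 0.0056548 m.
Distance: √(0.0746118² + 0.0056548²) ≈ 0.0748258 m.
That is 0.0748258 m = 7.4826 cm.

7.48 cm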